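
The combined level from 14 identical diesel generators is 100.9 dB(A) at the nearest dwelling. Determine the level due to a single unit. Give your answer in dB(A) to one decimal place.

89.4 dB(A)

Dividing the total intensity by 14 lowers the level by 10·log₁₀ 14 = 11.461 dB: L₁ = 100.9 − 11.461.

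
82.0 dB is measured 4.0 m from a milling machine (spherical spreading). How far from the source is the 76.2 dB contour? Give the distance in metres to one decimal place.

For a point source L₁ − L₂ = 20·log₁₀(r₂/r₁), so r₂ = r₁·10^((L₁−L₂)/20).
r₂ = 4.0·10^((82.0−76.2)/20) = 4.0·10^(5.8/20) = 7.80 m.

7.8 m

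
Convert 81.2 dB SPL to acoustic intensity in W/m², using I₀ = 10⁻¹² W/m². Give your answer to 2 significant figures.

0.00013 W/m²

I = I₀·10^(L/10) = 10⁻¹² × 10^(81.2/10) = 10^(-3.880).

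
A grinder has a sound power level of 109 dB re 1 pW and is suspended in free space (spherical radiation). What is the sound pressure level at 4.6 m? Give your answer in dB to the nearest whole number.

85 dB

L_p = L_w − 10·log₁₀(4π·r²) with r = 4.6 m.
4π·r² = 265.9 m², 10·log₁₀ of that is 24.247 dB.
L_p = 109 − 24.247 = 84.75 dB.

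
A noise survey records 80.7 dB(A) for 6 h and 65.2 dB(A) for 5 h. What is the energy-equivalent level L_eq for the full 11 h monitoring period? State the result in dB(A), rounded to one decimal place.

Weight each interval's intensity by its duration and average over T = 11 h:
Σ tᵢ·10^(Lᵢ/10) = 6·10^(80.7/10) + 5·10^(65.2/10) = 7.215e+08.
L_eq = 10·log₁₀(7.215e+08/11) = 78.17 dB(A).

78.2 dB(A)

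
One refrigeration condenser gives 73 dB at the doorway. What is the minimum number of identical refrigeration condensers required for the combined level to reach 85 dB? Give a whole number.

Need L₁ + 10·log₁₀ N ≥ 85, i.e. log₁₀ N ≥ 1.20.
N ≥ 10^(12.0/10) = 15.849, so N = 16.

16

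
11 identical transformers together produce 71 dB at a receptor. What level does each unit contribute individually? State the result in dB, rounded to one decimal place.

60.6 dB

11 equal contributions raise the level by 10·log₁₀ 11 = 10.414 dB, so each unit alone gives 71 − 10.414.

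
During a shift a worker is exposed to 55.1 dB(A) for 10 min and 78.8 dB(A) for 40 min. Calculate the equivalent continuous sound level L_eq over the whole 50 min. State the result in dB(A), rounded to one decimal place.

77.8 dB(A)

L_eq = 10·log₁₀[(1/T)·Σ tᵢ·10^(Lᵢ/10)] with T = 50 min.
Σ tᵢ·10^(Lᵢ/10) = 10·10^(55.1/10) + 40·10^(78.8/10) = 3.038e+09.
L_eq = 10·log₁₀(3.038e+09/50) = 77.84 dB(A).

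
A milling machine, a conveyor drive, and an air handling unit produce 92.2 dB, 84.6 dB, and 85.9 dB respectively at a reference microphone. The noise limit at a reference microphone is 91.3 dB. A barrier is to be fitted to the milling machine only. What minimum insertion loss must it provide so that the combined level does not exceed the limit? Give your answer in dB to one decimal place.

3.9 dB

Everything except the milling machine sums to 10^(84.6/10) + 10^(85.9/10) = 6.774e+08 in linear terms, 88.31 dB.
The limit corresponds to 10^(91.3/10) = 1.349e+09; subtracting the fixed part leaves 6.715e+08 for the milling machine, i.e. 88.27 dB.
Required insertion loss = 92.2 − 88.27 = 3.93 dB.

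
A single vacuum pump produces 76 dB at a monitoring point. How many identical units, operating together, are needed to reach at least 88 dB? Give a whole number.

The shortfall is 88 − 76 = 12.0 dB, and N units add 10·log₁₀ N, so need 10·log₁₀ N ≥ 12.0.
N ≥ 10^(12.0/10) = 15.849, so N = 16.

16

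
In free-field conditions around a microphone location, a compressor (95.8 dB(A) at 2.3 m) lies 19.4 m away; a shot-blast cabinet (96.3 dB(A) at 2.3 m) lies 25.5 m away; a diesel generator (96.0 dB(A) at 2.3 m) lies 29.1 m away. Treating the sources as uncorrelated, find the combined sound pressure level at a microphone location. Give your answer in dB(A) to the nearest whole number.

Propagate each source to the receiver with L = L_ref − 20·log₁₀(r/r_ref), then add intensities.
compressor: 95.8 − 20·log₁₀(19.4/2.3) = 95.8 − 18.52 = 77.28 dB(A).
shot-blast cabinet: 96.3 − 20·log₁₀(25.5/2.3) = 96.3 − 20.90 = 75.40 dB(A).
diesel generator: 96.0 − 20·log₁₀(29.1/2.3) = 96.0 − 22.04 = 73.96 dB(A).
Σ 10^(L/10) = 1.130e+08 → L_total = 10·log₁₀(1.130e+08) = 80.53 dB(A).

81 dB(A)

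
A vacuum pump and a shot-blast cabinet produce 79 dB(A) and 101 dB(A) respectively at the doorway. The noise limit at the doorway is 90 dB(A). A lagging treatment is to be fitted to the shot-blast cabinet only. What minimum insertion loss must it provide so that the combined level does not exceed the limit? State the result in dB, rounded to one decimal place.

The untreated sources together contribute 10^(79/10) = 7.943e+07, i.e. 79.00 dB(A).
The limit corresponds to 10^(90/10) = 1.000e+09; subtracting the fixed part leaves 9.206e+08 for the shot-blast cabinet, i.e. 89.64 dB(A).
So the shot-blast cabinet must be reduced from 101 to 89.64 dB(A): IL = 11.36 dB.

11.4 dB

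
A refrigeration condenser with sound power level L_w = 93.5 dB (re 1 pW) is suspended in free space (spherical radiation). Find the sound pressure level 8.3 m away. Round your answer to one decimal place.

64.1 dB

L_p = L_w − 10·log₁₀(4π·r²) with r = 8.3 m.
4π·r² = 865.7 m², 10·log₁₀ of that is 29.374 dB.
L_p = 93.5 − 29.374 = 64.13 dB.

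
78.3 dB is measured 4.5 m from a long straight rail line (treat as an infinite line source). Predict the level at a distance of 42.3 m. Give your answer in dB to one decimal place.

For a line source, L₂ = L₁ − 10·log₁₀(r₂/r₁).
L₂ = 78.3 − 10·log₁₀(42.3/4.5) = 78.3 − 9.731 = 68.57 dB.

68.6 dB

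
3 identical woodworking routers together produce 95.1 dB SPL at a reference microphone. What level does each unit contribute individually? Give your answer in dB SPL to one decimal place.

90.3 dB SPL

For N identical incoherent sources L_total = L₁ + 10·log₁₀ N, so L₁ = 95.1 − 10·log₁₀(3) = 95.1 − 4.771.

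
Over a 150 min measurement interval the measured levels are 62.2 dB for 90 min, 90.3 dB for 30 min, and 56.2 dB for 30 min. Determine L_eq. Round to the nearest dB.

83 dB

L_eq = 10·log₁₀[(1/T)·Σ tᵢ·10^(Lᵢ/10)] with T = 150 min.
Σ tᵢ·10^(Lᵢ/10) = 90·10^(62.2/10) + 30·10^(90.3/10) + 30·10^(56.2/10) = 3.231e+10.
L_eq = 10·log₁₀(3.231e+10/150) = 83.33 dB.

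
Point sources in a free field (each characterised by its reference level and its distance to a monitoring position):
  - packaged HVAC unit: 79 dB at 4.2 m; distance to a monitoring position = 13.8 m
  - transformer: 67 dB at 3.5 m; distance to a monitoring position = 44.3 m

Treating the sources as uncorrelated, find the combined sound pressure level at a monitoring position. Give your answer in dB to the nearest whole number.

69 dB

Propagate each source to the receiver with L = L_ref − 20·log₁₀(r/r_ref), then add intensities.
packaged HVAC unit: 79 − 20·log₁₀(13.8/4.2) = 79 − 10.33 = 68.67 dB.
transformer: 67 − 20·log₁₀(44.3/3.5) = 67 − 22.05 = 44.95 dB.
Σ 10^(L/10) = 7.389e+06 → L_total = 10·log₁₀(7.389e+06) = 68.69 dB.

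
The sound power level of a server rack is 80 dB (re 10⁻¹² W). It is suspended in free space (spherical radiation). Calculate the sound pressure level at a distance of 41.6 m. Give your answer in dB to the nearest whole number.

37 dB

L_p = L_w − 10·log₁₀(4π·r²) with r = 41.6 m.
4π·r² = 2.175e+04 m², 10·log₁₀ of that is 43.374 dB.
L_p = 80 − 43.374 = 36.63 dB.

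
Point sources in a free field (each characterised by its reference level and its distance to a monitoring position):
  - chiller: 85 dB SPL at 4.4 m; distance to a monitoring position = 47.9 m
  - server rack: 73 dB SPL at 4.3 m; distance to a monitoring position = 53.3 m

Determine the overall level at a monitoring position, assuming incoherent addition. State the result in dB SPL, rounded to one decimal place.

64.5 dB SPL

Propagate each source to the receiver with L = L_ref − 20·log₁₀(r/r_ref), then add intensities.
chiller: 85 − 20·log₁₀(47.9/4.4) = 85 − 20.74 = 64.26 dB SPL.
server rack: 73 − 20·log₁₀(53.3/4.3) = 73 − 21.87 = 51.13 dB SPL.
Σ 10^(L/10) = 2.798e+06 → L_total = 10·log₁₀(2.798e+06) = 64.47 dB SPL.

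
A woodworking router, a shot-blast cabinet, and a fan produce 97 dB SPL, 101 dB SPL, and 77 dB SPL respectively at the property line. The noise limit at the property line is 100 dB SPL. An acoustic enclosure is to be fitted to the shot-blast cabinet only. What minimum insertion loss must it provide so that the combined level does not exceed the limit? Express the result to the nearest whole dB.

4 dB

Everything except the shot-blast cabinet sums to 10^(97/10) + 10^(77/10) = 5.062e+09 in linear terms, 97.04 dB SPL.
The limit corresponds to 10^(100/10) = 1.000e+10; subtracting the fixed part leaves 4.938e+09 for the shot-blast cabinet, i.e. 96.94 dB SPL.
Required insertion loss = 101 − 96.94 = 4.06 dB.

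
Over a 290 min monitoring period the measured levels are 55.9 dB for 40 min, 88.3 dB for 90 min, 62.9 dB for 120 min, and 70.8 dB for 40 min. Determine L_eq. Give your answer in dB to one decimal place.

83.3 dB

The energy average is taken in the linear domain: L_eq = 10·log₁₀[(Σ tᵢ·10^(Lᵢ/10))/T], T = 290 min.
Σ tᵢ·10^(Lᵢ/10) = 40·10^(55.9/10) + 90·10^(88.3/10) + 120·10^(62.9/10) + 40·10^(70.8/10) = 6.158e+10.
L_eq = 10·log₁₀(6.158e+10/290) = 83.27 dB.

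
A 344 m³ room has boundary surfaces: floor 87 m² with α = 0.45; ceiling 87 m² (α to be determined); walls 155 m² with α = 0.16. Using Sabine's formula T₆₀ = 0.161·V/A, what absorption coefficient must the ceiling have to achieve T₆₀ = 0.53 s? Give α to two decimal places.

Required total absorption A = 0.161·344/0.53 = 104.50 m².
Absorption from the other surfaces = 87·0.45 + 155·0.16 = 63.95 m², so the ceiling must supply 40.55 m² over 87 m².
α = 40.55/87 = 0.466.

0.47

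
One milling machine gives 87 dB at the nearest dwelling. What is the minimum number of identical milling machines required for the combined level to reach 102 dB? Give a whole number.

N identical sources give L₁ + 10·log₁₀ N, so require 10·log₁₀ N ≥ 102 − 87 = 15.0 dB.
N ≥ 10^(15.0/10) = 31.623, so N = 32.

32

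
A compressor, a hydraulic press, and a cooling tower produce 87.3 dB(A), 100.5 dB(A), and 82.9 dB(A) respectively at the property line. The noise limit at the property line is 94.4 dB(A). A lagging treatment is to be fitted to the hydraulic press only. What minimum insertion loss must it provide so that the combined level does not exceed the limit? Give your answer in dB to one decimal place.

Fixed contribution from the other sources: Σ 10^(L/10) = 10^(87.3/10) + 10^(82.9/10) = 7.320e+08 (88.65 dB(A)).
To meet 94.4 dB(A) overall, the treated hydraulic press may contribute at most 10^(94.4/10) − 7.320e+08 = 2.022e+09, i.e. 93.06 dB(A).
Required insertion loss = 100.5 − 93.06 = 7.44 dB.

7.4 dB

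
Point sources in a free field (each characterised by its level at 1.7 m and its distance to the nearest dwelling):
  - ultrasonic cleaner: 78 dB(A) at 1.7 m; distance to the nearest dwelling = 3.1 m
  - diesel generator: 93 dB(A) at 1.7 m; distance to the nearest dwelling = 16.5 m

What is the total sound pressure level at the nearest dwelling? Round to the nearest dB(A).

First find each source's level at the receiver (point-source: −20·log₁₀(r/r_ref)), then combine on an intensity basis.
ultrasonic cleaner: 78 − 20·log₁₀(3.1/1.7) = 78 − 5.22 = 72.78 dB(A).
diesel generator: 93 − 20·log₁₀(16.5/1.7) = 93 − 19.74 = 73.26 dB(A).
Σ 10^(L/10) = 4.015e+07 → L_total = 10·log₁₀(4.015e+07) = 76.04 dB(A).

76 dB(A)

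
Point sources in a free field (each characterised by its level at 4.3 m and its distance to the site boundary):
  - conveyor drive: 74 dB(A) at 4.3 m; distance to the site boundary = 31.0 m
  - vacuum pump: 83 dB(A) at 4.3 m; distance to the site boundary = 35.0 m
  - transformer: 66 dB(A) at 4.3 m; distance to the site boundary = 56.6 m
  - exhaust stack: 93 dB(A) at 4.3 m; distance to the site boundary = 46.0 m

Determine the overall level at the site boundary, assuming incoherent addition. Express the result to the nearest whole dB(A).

Apply inverse-square spreading to bring every level to the receiver, then sum 10^(L/10).
conveyor drive: 74 − 20·log₁₀(31.0/4.3) = 74 − 17.16 = 56.84 dB(A).
vacuum pump: 83 − 20·log₁₀(35.0/4.3) = 83 − 18.21 = 64.79 dB(A).
transformer: 66 − 20·log₁₀(56.6/4.3) = 66 − 22.39 = 43.61 dB(A).
exhaust stack: 93 − 20·log₁₀(46.0/4.3) = 93 − 20.59 = 72.41 dB(A).
Σ 10^(L/10) = 2.095e+07 → L_total = 10·log₁₀(2.095e+07) = 73.21 dB(A).

73 dB(A)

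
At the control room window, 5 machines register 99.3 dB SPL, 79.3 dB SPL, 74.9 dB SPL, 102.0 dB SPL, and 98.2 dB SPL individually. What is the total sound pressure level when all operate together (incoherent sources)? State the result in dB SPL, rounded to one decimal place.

For uncorrelated sources the intensities add, so convert each level to linear form, sum, and take 10·log₁₀ of the total.
Σ 10^(L/10) = 10^(99.3/10) + 10^(79.3/10) + 10^(74.9/10) + 10^(102.0/10) + 10^(98.2/10) = 3.108e+10.
L_total = 10·log₁₀(3.108e+10) = 104.93 dB SPL.

104.9 dB SPL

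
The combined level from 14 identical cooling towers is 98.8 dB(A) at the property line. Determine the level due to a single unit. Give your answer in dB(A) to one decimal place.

For N identical incoherent sources L_total = L₁ + 10·log₁₀ N, so L₁ = 98.8 − 10·log₁₀(14) = 98.8 − 11.461.

87.3 dB(A)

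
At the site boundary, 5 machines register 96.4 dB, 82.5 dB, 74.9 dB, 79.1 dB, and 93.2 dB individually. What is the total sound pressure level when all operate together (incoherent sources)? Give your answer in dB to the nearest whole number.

98 dB

For uncorrelated sources the intensities add, so convert each level to linear form, sum, and take 10·log₁₀ of the total.
Σ 10^(L/10) = 10^(96.4/10) + 10^(82.5/10) + 10^(74.9/10) + 10^(79.1/10) + 10^(93.2/10) = 6.744e+09.
L_total = 10·log₁₀(6.744e+09) = 98.29 dB.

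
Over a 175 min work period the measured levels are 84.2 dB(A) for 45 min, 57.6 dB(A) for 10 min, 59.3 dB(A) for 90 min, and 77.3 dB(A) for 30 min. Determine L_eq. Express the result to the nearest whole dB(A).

79 dB(A)

Weight each interval's intensity by its duration and average over T = 175 min:
Σ tᵢ·10^(Lᵢ/10) = 45·10^(84.2/10) + 10·10^(57.6/10) + 90·10^(59.3/10) + 30·10^(77.3/10) = 1.353e+10.
L_eq = 10·log₁₀(1.353e+10/175) = 78.88 dB(A).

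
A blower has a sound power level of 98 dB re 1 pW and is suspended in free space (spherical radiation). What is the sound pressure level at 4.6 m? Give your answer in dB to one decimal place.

L_p = L_w − 10·log₁₀(4π·r²) with r = 4.6 m.
4π·r² = 265.9 m², 10·log₁₀ of that is 24.247 dB.
L_p = 98 − 24.247 = 73.75 dB.

73.8 dB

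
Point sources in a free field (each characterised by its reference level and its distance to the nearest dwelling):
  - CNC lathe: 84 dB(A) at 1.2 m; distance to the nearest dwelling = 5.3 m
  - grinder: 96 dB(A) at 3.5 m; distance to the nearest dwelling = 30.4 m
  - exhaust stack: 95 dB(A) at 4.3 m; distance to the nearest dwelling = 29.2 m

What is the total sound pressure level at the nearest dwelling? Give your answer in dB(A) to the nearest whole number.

First find each source's level at the receiver (point-source: −20·log₁₀(r/r_ref)), then combine on an intensity basis.
CNC lathe: 84 − 20·log₁₀(5.3/1.2) = 84 − 12.90 = 71.10 dB(A).
grinder: 96 − 20·log₁₀(30.4/3.5) = 96 − 18.78 = 77.22 dB(A).
exhaust stack: 95 − 20·log₁₀(29.2/4.3) = 95 − 16.64 = 78.36 dB(A).
Σ 10^(L/10) = 1.342e+08 → L_total = 10·log₁₀(1.342e+08) = 81.28 dB(A).

81 dB(A)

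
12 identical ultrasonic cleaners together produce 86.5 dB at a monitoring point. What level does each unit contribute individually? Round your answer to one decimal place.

75.7 dB

For N identical incoherent sources L_total = L₁ + 10·log₁₀ N, so L₁ = 86.5 − 10·log₁₀(12) = 86.5 − 10.792.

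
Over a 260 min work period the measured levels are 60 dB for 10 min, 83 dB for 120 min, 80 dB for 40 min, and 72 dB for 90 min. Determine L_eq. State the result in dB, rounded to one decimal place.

80.5 dB

L_eq = 10·log₁₀[(1/T)·Σ tᵢ·10^(Lᵢ/10)] with T = 260 min.
Σ tᵢ·10^(Lᵢ/10) = 10·10^(60/10) + 120·10^(83/10) + 40·10^(80/10) + 90·10^(72/10) = 2.938e+10.
L_eq = 10·log₁₀(2.938e+10/260) = 80.53 dB.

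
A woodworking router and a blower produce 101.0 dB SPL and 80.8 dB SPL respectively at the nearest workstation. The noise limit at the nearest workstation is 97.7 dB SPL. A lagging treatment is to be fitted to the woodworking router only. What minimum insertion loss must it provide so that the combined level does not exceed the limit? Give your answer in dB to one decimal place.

3.4 dB

The untreated sources together contribute 10^(80.8/10) = 1.202e+08, i.e. 80.80 dB SPL.
The limit corresponds to 10^(97.7/10) = 5.888e+09; subtracting the fixed part leaves 5.768e+09 for the woodworking router, i.e. 97.61 dB SPL.
So the woodworking router must be reduced from 101.0 to 97.61 dB SPL: IL = 3.39 dB.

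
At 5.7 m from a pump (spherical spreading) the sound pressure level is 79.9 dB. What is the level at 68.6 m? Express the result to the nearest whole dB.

58 dB

Point-source attenuation: ΔL = 20·log₁₀(r₂/r₁) = 20·log₁₀(68.6/5.7) = 21.609 dB.
L₂ = 79.9 − 20·log₁₀(68.6/5.7) = 79.9 − 21.609 = 58.29 dB.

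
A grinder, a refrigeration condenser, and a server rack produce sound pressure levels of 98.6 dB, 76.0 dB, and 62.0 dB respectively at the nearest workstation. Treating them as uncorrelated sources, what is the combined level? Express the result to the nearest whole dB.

Incoherent sources combine by intensity addition: L_total = 10·log₁₀(Σ 10^(L_i/10)).
Σ 10^(L/10) = 10^(98.6/10) + 10^(76.0/10) + 10^(62.0/10) = 7.286e+09.
L_total = 10·log₁₀(7.286e+09) = 98.62 dB.

99 dB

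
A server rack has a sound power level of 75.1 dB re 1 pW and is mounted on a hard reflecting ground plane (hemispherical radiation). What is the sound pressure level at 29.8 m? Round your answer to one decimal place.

37.6 dB

Free-field hemispherical radiation: L_p = L_w − 10·log₁₀(2π·r²), r = 29.8 m.
2π·r² = 5580 m², 10·log₁₀ of that is 37.466 dB.
L_p = 75.1 − 37.466 = 37.63 dB.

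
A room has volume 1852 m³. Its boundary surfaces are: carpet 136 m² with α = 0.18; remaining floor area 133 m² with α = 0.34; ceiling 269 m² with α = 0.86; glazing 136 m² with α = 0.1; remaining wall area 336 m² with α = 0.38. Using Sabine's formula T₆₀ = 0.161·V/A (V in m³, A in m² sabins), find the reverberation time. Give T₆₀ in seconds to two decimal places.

0.67 s

A = Σ Sᵢαᵢ = 136·0.18 + 133·0.34 + 269·0.86 + 136·0.1 + 336·0.38 = 442.32 m².
T₆₀ = 0.161·V/A = 0.161·1852/442.32 = 0.674 s.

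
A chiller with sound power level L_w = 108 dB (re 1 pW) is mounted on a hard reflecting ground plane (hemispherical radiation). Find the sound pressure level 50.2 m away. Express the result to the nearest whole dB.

66 dB

L_p = L_w − 10·log₁₀(2π·r²) with r = 50.2 m.
2π·r² = 1.583e+04 m², 10·log₁₀ of that is 41.996 dB.
L_p = 108 − 41.996 = 66.00 dB.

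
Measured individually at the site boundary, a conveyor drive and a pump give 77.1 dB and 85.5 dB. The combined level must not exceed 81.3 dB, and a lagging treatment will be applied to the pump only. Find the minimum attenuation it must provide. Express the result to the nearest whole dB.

6 dB

Fixed contribution from the other source: Σ 10^(L/10) = 10^(77.1/10) = 5.129e+07 (77.10 dB).
To meet 81.3 dB overall, the treated pump may contribute at most 10^(81.3/10) − 5.129e+07 = 8.361e+07, i.e. 79.22 dB.
So the pump must be reduced from 85.5 to 79.22 dB: IL = 6.28 dB.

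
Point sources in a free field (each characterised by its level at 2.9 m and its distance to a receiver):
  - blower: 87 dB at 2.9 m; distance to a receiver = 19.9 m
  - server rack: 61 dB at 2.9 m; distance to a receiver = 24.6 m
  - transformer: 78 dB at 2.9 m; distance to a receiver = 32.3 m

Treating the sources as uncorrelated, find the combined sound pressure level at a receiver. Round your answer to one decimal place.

Propagate each source to the receiver with L = L_ref − 20·log₁₀(r/r_ref), then add intensities.
blower: 87 − 20·log₁₀(19.9/2.9) = 87 − 16.73 = 70.27 dB.
server rack: 61 − 20·log₁₀(24.6/2.9) = 61 − 18.57 = 42.43 dB.
transformer: 78 − 20·log₁₀(32.3/2.9) = 78 − 20.94 = 57.06 dB.
Σ 10^(L/10) = 1.117e+07 → L_total = 10·log₁₀(1.117e+07) = 70.48 dB.

70.5 dB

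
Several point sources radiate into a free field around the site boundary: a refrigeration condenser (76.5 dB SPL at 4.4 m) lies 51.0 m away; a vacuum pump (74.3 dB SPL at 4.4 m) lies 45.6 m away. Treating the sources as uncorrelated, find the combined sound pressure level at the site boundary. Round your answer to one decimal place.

57.7 dB SPL

Apply inverse-square spreading to bring every level to the receiver, then sum 10^(L/10).
refrigeration condenser: 76.5 − 20·log₁₀(51.0/4.4) = 76.5 − 21.28 = 55.22 dB SPL.
vacuum pump: 74.3 − 20·log₁₀(45.6/4.4) = 74.3 − 20.31 = 53.99 dB SPL.
Σ 10^(L/10) = 5.831e+05 → L_total = 10·log₁₀(5.831e+05) = 57.66 dB SPL.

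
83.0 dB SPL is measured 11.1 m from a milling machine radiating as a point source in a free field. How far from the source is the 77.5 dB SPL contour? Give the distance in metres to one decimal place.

Point-source spreading drops the level by 20·log₁₀(r₂/r₁); inverting, r₂/r₁ = 10^(ΔL/20).
r₂ = 11.1·10^((83.0−77.5)/20) = 11.1·10^(5.5/20) = 20.91 m.

20.9 m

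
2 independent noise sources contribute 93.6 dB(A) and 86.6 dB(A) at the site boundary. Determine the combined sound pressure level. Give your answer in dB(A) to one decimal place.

94.4 dB(A)

For uncorrelated sources the intensities add, so convert each level to linear form, sum, and take 10·log₁₀ of the total.
Σ 10^(L/10) = 10^(93.6/10) + 10^(86.6/10) = 2.748e+09.
L_total = 10·log₁₀(2.748e+09) = 94.39 dB(A).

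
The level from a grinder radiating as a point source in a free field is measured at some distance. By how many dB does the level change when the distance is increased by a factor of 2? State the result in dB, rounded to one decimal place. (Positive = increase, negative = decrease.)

-6.0 dB

A point source loses 6 dB per doubling of distance; generally ΔL = −20·log₁₀(r₂/r₁).
ΔL = −20·log₁₀(2) = -6.02 dB.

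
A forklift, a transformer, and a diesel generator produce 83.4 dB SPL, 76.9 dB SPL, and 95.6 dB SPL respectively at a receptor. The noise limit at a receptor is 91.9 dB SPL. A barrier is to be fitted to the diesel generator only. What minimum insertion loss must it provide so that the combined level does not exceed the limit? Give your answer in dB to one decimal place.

4.5 dB

The untreated sources together contribute 10^(83.4/10) + 10^(76.9/10) = 2.678e+08, i.e. 84.28 dB SPL.
The limit corresponds to 10^(91.9/10) = 1.549e+09; subtracting the fixed part leaves 1.281e+09 for the diesel generator, i.e. 91.08 dB SPL.
Required insertion loss = 95.6 − 91.08 = 4.52 dB.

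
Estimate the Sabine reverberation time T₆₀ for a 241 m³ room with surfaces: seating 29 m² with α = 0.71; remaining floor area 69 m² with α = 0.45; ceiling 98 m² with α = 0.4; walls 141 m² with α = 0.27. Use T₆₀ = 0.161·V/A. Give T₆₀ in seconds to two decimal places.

0.30 s

Summing Sᵢαᵢ: 29·0.71 + 69·0.45 + 98·0.4 + 141·0.27 = 128.91 m².
T₆₀ = 0.161 × 241 / 128.91 = 0.301 s.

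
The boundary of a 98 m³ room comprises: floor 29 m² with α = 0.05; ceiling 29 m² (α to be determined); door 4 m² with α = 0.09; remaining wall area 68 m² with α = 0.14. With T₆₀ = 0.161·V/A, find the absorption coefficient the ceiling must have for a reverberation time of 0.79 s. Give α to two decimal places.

0.30

From T₆₀ = 0.161·V/A, the target T₆₀ = 0.79 s needs A = 0.161·98/0.79 = 19.97 m².
Absorption from the other surfaces = 29·0.05 + 4·0.09 + 68·0.14 = 11.33 m², so the ceiling must supply 8.64 m² over 29 m².
α = 8.64/29 = 0.298.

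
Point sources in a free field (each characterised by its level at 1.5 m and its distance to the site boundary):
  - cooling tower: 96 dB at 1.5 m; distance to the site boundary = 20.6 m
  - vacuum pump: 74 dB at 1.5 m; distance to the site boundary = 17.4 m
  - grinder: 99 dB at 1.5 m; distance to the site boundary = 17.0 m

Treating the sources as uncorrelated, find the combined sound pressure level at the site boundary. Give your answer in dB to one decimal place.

79.2 dB

Apply inverse-square spreading to bring every level to the receiver, then sum 10^(L/10).
cooling tower: 96 − 20·log₁₀(20.6/1.5) = 96 − 22.76 = 73.24 dB.
vacuum pump: 74 − 20·log₁₀(17.4/1.5) = 74 − 21.29 = 52.71 dB.
grinder: 99 − 20·log₁₀(17.0/1.5) = 99 − 21.09 = 77.91 dB.
Σ 10^(L/10) = 8.314e+07 → L_total = 10·log₁₀(8.314e+07) = 79.20 dB.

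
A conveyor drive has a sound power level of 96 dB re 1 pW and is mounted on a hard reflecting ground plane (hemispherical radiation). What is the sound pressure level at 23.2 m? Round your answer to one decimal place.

60.7 dB

L_p = L_w − 10·log₁₀(2π·r²) with r = 23.2 m.
2π·r² = 3382 m², 10·log₁₀ of that is 35.292 dB.
L_p = 96 − 35.292 = 60.71 dB.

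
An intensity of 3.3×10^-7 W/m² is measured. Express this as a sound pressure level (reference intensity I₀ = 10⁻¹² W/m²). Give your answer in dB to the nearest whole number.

55 dB

I/I₀ = 3.3×10^-7/10⁻¹² = 3.3×10^5, and L = 10·log₁₀(I/I₀).
L = 10·(0.5185 + 5) = 55.19 dB.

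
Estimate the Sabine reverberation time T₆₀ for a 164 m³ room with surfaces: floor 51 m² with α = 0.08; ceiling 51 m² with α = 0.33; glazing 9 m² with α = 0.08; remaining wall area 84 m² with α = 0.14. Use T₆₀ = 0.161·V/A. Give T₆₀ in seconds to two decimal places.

Summing Sᵢαᵢ: 51·0.08 + 51·0.33 + 9·0.08 + 84·0.14 = 33.39 m².
T₆₀ = 0.161·V/A = 0.161·164/33.39 = 0.791 s.

0.79 s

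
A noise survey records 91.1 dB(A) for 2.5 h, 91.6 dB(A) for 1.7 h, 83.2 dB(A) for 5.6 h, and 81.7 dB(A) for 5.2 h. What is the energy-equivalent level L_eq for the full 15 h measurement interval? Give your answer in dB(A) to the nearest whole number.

The energy average is taken in the linear domain: L_eq = 10·log₁₀[(Σ tᵢ·10^(Lᵢ/10))/T], T = 15 h.
Σ tᵢ·10^(Lᵢ/10) = 2.5·10^(91.1/10) + 1.7·10^(91.6/10) + 5.6·10^(83.2/10) + 5.2·10^(81.7/10) = 7.617e+09.
L_eq = 10·log₁₀(7.617e+09/15) = 87.06 dB(A).

87 dB(A)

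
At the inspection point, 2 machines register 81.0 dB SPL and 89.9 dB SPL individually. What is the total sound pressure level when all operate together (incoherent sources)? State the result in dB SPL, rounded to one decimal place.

90.4 dB SPL

For uncorrelated sources the intensities add, so convert each level to linear form, sum, and take 10·log₁₀ of the total.
Σ 10^(L/10) = 10^(81.0/10) + 10^(89.9/10) = 1.103e+09.
L_total = 10·log₁₀(1.103e+09) = 90.43 dB SPL.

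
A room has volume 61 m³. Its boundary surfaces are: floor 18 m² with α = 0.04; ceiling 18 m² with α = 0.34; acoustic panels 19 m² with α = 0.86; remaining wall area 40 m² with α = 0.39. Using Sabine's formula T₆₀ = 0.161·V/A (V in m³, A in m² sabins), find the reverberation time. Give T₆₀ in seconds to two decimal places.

Summing Sᵢαᵢ: 18·0.04 + 18·0.34 + 19·0.86 + 40·0.39 = 38.78 m².
T₆₀ = 0.161 × 61 / 38.78 = 0.253 s.

0.25 s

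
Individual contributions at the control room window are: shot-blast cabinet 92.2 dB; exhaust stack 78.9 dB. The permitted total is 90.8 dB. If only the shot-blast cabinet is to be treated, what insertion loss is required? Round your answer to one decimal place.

1.7 dB

The untreated sources together contribute 10^(78.9/10) = 7.762e+07, i.e. 78.90 dB.
The limit corresponds to 10^(90.8/10) = 1.202e+09; subtracting the fixed part leaves 1.125e+09 for the shot-blast cabinet, i.e. 90.51 dB.
Required insertion loss = 92.2 − 90.51 = 1.69 dB.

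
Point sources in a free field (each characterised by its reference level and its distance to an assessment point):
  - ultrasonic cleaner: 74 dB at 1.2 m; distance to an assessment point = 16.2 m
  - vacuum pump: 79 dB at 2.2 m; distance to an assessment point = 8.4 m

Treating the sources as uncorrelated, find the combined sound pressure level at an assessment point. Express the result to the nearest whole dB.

Propagate each source to the receiver with L = L_ref − 20·log₁₀(r/r_ref), then add intensities.
ultrasonic cleaner: 74 − 20·log₁₀(16.2/1.2) = 74 − 22.61 = 51.39 dB.
vacuum pump: 79 − 20·log₁₀(8.4/2.2) = 79 − 11.64 = 67.36 dB.
Σ 10^(L/10) = 5.586e+06 → L_total = 10·log₁₀(5.586e+06) = 67.47 dB.

67 dB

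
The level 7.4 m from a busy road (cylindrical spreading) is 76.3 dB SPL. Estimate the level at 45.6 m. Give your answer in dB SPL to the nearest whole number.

Cylindrical spreading from a line source gives a 10·log₁₀(r₂/r₁) drop.
L₂ = 76.3 − 10·log₁₀(45.6/7.4) = 76.3 − 7.897 = 68.40 dB SPL.

68 dB SPL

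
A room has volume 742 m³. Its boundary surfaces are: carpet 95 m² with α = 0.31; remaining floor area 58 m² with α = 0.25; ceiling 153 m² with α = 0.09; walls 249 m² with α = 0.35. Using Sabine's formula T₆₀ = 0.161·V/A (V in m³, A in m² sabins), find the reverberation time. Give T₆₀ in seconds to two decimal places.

0.82 s

Summing Sᵢαᵢ: 95·0.31 + 58·0.25 + 153·0.09 + 249·0.35 = 144.87 m².
T₆₀ = 0.161 × 742 / 144.87 = 0.825 s.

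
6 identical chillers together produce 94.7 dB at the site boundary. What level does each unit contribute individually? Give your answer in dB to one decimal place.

For N identical incoherent sources L_total = L₁ + 10·log₁₀ N, so L₁ = 94.7 − 10·log₁₀(6) = 94.7 − 7.782.

86.9 dB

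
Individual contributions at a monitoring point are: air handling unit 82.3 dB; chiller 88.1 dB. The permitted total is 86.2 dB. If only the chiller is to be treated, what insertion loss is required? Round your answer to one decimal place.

4.2 dB

Everything except the chiller sums to 10^(82.3/10) = 1.698e+08 in linear terms, 82.30 dB.
The limit corresponds to 10^(86.2/10) = 4.169e+08; subtracting the fixed part leaves 2.470e+08 for the chiller, i.e. 83.93 dB.
So the chiller must be reduced from 88.1 to 83.93 dB: IL = 4.17 dB.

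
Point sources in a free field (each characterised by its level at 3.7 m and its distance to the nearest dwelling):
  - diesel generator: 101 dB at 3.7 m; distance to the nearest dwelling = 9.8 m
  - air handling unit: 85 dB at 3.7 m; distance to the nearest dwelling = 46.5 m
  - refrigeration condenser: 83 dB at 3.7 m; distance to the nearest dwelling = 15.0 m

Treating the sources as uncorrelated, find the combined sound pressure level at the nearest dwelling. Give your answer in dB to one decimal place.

Apply inverse-square spreading to bring every level to the receiver, then sum 10^(L/10).
diesel generator: 101 − 20·log₁₀(9.8/3.7) = 101 − 8.46 = 92.54 dB.
air handling unit: 85 − 20·log₁₀(46.5/3.7) = 85 − 21.99 = 63.01 dB.
refrigeration condenser: 83 − 20·log₁₀(15.0/3.7) = 83 − 12.16 = 70.84 dB.
Σ 10^(L/10) = 1.809e+09 → L_total = 10·log₁₀(1.809e+09) = 92.57 dB.

92.6 dB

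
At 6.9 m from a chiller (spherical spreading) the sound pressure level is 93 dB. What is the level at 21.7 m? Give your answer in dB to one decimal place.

83.0 dB

Point-source attenuation: ΔL = 20·log₁₀(r₂/r₁) = 20·log₁₀(21.7/6.9) = 9.952 dB.
L₂ = 93 − 20·log₁₀(21.7/6.9) = 93 − 9.952 = 83.05 dB.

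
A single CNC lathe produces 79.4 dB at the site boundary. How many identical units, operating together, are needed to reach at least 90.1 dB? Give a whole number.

The shortfall is 90.1 − 79.4 = 10.7 dB, and N units add 10·log₁₀ N, so need 10·log₁₀ N ≥ 10.7.
N ≥ 10^(10.7/10) = 11.749, so N = 12.

12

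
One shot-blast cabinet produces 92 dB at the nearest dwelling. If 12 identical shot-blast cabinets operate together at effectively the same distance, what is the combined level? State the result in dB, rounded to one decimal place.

N identical incoherent sources raise the level by 10·log₁₀ N.
L_total = 92 + 10·log₁₀(12) = 92 + 10.792 = 102.79 dB.

102.8 dB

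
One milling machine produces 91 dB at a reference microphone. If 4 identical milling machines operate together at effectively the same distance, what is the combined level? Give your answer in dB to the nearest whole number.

97 dB

N identical incoherent sources raise the level by 10·log₁₀ N.
L_total = 91 + 10·log₁₀(4) = 91 + 6.021 = 97.02 dB.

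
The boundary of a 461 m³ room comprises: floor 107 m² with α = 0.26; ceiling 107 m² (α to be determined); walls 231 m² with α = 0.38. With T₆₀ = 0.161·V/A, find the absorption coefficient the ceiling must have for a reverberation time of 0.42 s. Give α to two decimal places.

0.57

A = 0.161·V/T₆₀ = 0.161·461/0.42 = 176.72 m² sabins.
Absorption from the other surfaces = 107·0.26 + 231·0.38 = 115.60 m², so the ceiling must supply 61.12 m² over 107 m².
α = 61.12/107 = 0.571.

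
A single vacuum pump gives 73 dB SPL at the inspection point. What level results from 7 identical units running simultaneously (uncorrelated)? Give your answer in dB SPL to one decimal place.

L_total = L₁ + 10·log₁₀ N for N identical incoherent sources.
L_total = 73 + 10·log₁₀(7) = 73 + 8.451 = 81.45 dB SPL.

81.5 dB SPL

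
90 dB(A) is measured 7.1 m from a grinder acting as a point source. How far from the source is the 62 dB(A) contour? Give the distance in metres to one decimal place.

For a point source L₁ − L₂ = 20·log₁₀(r₂/r₁), so r₂ = r₁·10^((L₁−L₂)/20).
r₂ = 7.1·10^((90−62)/20) = 7.1·10^(28.0/20) = 178.34 m.

178.3 m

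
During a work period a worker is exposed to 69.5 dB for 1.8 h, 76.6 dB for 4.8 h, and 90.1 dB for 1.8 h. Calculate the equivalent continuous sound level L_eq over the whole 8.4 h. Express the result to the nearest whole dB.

The energy average is taken in the linear domain: L_eq = 10·log₁₀[(Σ tᵢ·10^(Lᵢ/10))/T], T = 8.4 h.
Σ tᵢ·10^(Lᵢ/10) = 1.8·10^(69.5/10) + 4.8·10^(76.6/10) + 1.8·10^(90.1/10) = 2.077e+09.
L_eq = 10·log₁₀(2.077e+09/8.4) = 83.93 dB.

84 dB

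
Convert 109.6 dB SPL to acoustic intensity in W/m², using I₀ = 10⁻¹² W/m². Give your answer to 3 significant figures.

L = 10·log₁₀(I/I₀) ⇒ I = I₀·10^(L/10) = 10⁻¹² × 10^10.96.

0.0912 W/m²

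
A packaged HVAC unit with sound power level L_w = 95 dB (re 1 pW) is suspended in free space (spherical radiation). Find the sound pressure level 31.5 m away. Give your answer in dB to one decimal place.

54.0 dB

L_p = L_w − 10·log₁₀(4π·r²) with r = 31.5 m.
4π·r² = 1.247e+04 m², 10·log₁₀ of that is 40.958 dB.
L_p = 95 − 40.958 = 54.04 dB.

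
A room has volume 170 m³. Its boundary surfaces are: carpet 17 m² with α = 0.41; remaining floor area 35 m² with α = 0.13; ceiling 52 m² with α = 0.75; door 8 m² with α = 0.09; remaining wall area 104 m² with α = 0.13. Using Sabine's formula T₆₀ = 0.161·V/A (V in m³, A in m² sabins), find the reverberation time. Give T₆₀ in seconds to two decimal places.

A = Σ Sᵢαᵢ = 17·0.41 + 35·0.13 + 52·0.75 + 8·0.09 + 104·0.13 = 64.76 m².
T₆₀ = 0.161 × 170 / 64.76 = 0.423 s.

0.42 s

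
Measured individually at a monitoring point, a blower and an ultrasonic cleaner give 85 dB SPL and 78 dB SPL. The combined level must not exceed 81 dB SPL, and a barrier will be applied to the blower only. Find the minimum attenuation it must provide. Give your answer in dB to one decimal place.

7.0 dB

The untreated sources together contribute 10^(78/10) = 6.310e+07, i.e. 78.00 dB SPL.
To meet 81 dB SPL overall, the treated blower may contribute at most 10^(81/10) − 6.310e+07 = 6.280e+07, i.e. 77.98 dB SPL.
Required insertion loss = 85 − 77.98 = 7.02 dB.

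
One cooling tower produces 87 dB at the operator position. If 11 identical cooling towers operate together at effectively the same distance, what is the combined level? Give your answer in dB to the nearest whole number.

With 11 equal, uncorrelated contributions the intensity is 11× that of one unit, giving a rise of 10·log₁₀ 11.
L_total = 87 + 10·log₁₀(11) = 87 + 10.414 = 97.41 dB.

97 dB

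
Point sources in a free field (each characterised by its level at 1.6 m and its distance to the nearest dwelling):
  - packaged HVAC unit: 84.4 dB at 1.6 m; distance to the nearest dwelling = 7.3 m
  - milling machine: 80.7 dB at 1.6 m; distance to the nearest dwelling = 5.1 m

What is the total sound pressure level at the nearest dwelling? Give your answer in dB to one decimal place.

Propagate each source to the receiver with L = L_ref − 20·log₁₀(r/r_ref), then add intensities.
packaged HVAC unit: 84.4 − 20·log₁₀(7.3/1.6) = 84.4 − 13.18 = 71.22 dB.
milling machine: 80.7 − 20·log₁₀(5.1/1.6) = 80.7 − 10.07 = 70.63 dB.
Σ 10^(L/10) = 2.479e+07 → L_total = 10·log₁₀(2.479e+07) = 73.94 dB.

73.9 dB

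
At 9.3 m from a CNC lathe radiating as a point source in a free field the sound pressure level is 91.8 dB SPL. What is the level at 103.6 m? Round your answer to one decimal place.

70.9 dB SPL

Spherical spreading from a point source gives a 20·log₁₀(r₂/r₁) drop.
L₂ = 91.8 − 20·log₁₀(103.6/9.3) = 91.8 − 20.938 = 70.86 dB SPL.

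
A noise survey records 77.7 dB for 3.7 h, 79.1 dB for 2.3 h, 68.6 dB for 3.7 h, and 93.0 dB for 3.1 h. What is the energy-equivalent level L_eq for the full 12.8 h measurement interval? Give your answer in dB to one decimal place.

The energy average is taken in the linear domain: L_eq = 10·log₁₀[(Σ tᵢ·10^(Lᵢ/10))/T], T = 12.8 h.
Σ tᵢ·10^(Lᵢ/10) = 3.7·10^(77.7/10) + 2.3·10^(79.1/10) + 3.7·10^(68.6/10) + 3.1·10^(93.0/10) = 6.617e+09.
L_eq = 10·log₁₀(6.617e+09/12.8) = 87.13 dB.

87.1 dB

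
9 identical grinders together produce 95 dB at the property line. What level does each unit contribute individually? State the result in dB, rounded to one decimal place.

Dividing the total intensity by 9 lowers the level by 10·log₁₀ 9 = 9.542 dB: L₁ = 95 − 9.542.

85.5 dB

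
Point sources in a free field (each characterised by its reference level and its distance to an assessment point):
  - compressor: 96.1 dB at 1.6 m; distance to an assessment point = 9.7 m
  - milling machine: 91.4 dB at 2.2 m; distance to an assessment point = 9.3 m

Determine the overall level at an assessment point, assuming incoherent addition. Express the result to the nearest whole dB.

83 dB

Propagate each source to the receiver with L = L_ref − 20·log₁₀(r/r_ref), then add intensities.
compressor: 96.1 − 20·log₁₀(9.7/1.6) = 96.1 − 15.65 = 80.45 dB.
milling machine: 91.4 − 20·log₁₀(9.3/2.2) = 91.4 − 12.52 = 78.88 dB.
Σ 10^(L/10) = 1.881e+08 → L_total = 10·log₁₀(1.881e+08) = 82.74 dB.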